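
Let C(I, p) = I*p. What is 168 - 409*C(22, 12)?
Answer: -107808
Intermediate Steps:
168 - 409*C(22, 12) = 168 - 8998*12 = 168 - 409*264 = 168 - 107976 = -107808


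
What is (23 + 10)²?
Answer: 1089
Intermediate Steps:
(23 + 10)² = 33² = 1089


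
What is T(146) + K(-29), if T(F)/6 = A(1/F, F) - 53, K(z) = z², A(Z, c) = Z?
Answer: 38182/73 ≈ 523.04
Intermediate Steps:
T(F) = -318 + 6/F (T(F) = 6*(1/F - 53) = 6*(-53 + 1/F) = -318 + 6/F)
T(146) + K(-29) = (-318 + 6/146) + (-29)² = (-318 + 6*(1/146)) + 841 = (-318 + 3/73) + 841 = -23211/73 + 841 = 38182/73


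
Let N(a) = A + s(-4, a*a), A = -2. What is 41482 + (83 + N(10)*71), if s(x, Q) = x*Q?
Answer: 13023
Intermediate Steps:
s(x, Q) = Q*x
N(a) = -2 - 4*a**2 (N(a) = -2 + (a*a)*(-4) = -2 + a**2*(-4) = -2 - 4*a**2)
41482 + (83 + N(10)*71) = 41482 + (83 + (-2 - 4*10**2)*71) = 41482 + (83 + (-2 - 4*100)*71) = 41482 + (83 + (-2 - 400)*71) = 41482 + (83 - 402*71) = 41482 + (83 - 28542) = 41482 - 28459 = 13023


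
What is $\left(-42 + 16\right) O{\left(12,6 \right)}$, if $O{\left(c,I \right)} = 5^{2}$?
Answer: $-650$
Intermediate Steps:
$O{\left(c,I \right)} = 25$
$\left(-42 + 16\right) O{\left(12,6 \right)} = \left(-42 + 16\right) 25 = \left(-26\right) 25 = -650$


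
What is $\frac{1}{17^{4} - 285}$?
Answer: $\frac{1}{83236} \approx 1.2014 \cdot 10^{-5}$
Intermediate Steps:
$\frac{1}{17^{4} - 285} = \frac{1}{83521 - 285} = \frac{1}{83236}$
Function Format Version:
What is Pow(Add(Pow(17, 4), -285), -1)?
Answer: Rational(1, 83236) ≈ 1.2014e-5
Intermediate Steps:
Pow(Add(Pow(17, 4), -285), -1) = Pow(Add(83521, -285), -1) = Pow(83236, -1) = Rational(1, 83236)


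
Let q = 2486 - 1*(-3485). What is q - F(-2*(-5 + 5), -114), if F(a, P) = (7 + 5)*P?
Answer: 7339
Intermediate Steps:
q = 5971 (q = 2486 + 3485 = 5971)
F(a, P) = 12*P
q - F(-2*(-5 + 5), -114) = 5971 - 12*(-114) = 5971 - 1*(-1368) = 5971 + 1368 = 7339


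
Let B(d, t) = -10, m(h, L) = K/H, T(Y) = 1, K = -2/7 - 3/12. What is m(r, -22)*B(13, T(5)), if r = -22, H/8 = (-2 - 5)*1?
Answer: -75/784 ≈ -0.095663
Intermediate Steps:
H = -56 (H = 8*((-2 - 5)*1) = 8*(-7*1) = 8*(-7) = -56)
K = -15/28 (K = -2*⅐ - 3*1/12 = -2/7 - ¼ = -15/28 ≈ -0.53571)
m(h, L) = 15/1568 (m(h, L) = -15/28/(-56) = -15/28*(-1/56) = 15/1568)
m(r, -22)*B(13, T(5)) = (15/1568)*(-10) = -75/784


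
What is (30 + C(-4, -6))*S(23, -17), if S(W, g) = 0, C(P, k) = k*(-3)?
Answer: 0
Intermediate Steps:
C(P, k) = -3*k
(30 + C(-4, -6))*S(23, -17) = (30 - 3*(-6))*0 = (30 + 18)*0 = 48*0 = 0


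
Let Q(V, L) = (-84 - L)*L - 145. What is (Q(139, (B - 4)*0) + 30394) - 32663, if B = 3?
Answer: -2414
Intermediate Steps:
Q(V, L) = -145 + L*(-84 - L) (Q(V, L) = L*(-84 - L) - 145 = -145 + L*(-84 - L))
(Q(139, (B - 4)*0) + 30394) - 32663 = ((-145 - ((3 - 4)*0)² - 84*(3 - 4)*0) + 30394) - 32663 = ((-145 - (-1*0)² - (-84)*0) + 30394) - 32663 = ((-145 - 1*0² - 84*0) + 30394) - 32663 = ((-145 - 1*0 + 0) + 30394) - 32663 = ((-145 + 0 + 0) + 30394) - 32663 = (-145 + 30394) - 32663 = 30249 - 32663 = -2414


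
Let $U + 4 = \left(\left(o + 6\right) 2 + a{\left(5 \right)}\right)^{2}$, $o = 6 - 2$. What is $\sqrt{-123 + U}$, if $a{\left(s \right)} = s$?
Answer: $\sqrt{498} \approx 22.316$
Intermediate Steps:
$o = 4$ ($o = 6 - 2 = 4$)
$U = 621$ ($U = -4 + \left(\left(4 + 6\right) 2 + 5\right)^{2} = -4 + \left(10 \cdot 2 + 5\right)^{2} = -4 + \left(20 + 5\right)^{2} = -4 + 25^{2} = -4 + 625 = 621$)
$\sqrt{-123 + U} = \sqrt{-123 + 621} = \sqrt{498}$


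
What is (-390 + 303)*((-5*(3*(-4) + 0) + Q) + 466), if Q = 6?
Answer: -46284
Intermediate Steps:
(-390 + 303)*((-5*(3*(-4) + 0) + Q) + 466) = (-390 + 303)*((-5*(3*(-4) + 0) + 6) + 466) = -87*((-5*(-12 + 0) + 6) + 466) = -87*((-5*(-12) + 6) + 466) = -87*((60 + 6) + 466) = -87*(66 + 466) = -87*532 = -46284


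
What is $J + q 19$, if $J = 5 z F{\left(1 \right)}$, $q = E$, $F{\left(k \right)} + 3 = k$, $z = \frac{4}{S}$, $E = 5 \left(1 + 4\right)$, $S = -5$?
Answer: $483$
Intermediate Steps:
$E = 25$ ($E = 5 \cdot 5 = 25$)
$z = - \frac{4}{5}$ ($z = \frac{4}{-5} = 4 \left(- \frac{1}{5}\right) = - \frac{4}{5} \approx -0.8$)
$F{\left(k \right)} = -3 + k$
$q = 25$
$J = 8$ ($J = 5 \left(- \frac{4}{5}\right) \left(-3 + 1\right) = \left(-4\right) \left(-2\right) = 8$)
$J + q 19 = 8 + 25 \cdot 19 = 8 + 475 = 483$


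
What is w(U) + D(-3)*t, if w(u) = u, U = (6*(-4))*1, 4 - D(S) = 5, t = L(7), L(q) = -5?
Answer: -19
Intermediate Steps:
t = -5
D(S) = -1 (D(S) = 4 - 1*5 = 4 - 5 = -1)
U = -24 (U = -24*1 = -24)
w(U) + D(-3)*t = -24 - 1*(-5) = -24 + 5 = -19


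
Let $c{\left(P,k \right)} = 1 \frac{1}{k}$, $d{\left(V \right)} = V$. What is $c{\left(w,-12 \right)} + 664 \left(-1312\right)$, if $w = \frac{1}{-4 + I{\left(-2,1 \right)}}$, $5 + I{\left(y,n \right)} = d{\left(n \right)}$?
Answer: $- \frac{10454017}{12} \approx -8.7117 \cdot 10^{5}$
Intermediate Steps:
$I{\left(y,n \right)} = -5 + n$
$w = - \frac{1}{8}$ ($w = \frac{1}{-4 + \left(-5 + 1\right)} = \frac{1}{-4 - 4} = \frac{1}{-8} = - \frac{1}{8} \approx -0.125$)
$c{\left(P,k \right)} = \frac{1}{k}$
$c{\left(w,-12 \right)} + 664 \left(-1312\right) = \frac{1}{-12} + 664 \left(-1312\right) = - \frac{1}{12} - 871168 = - \frac{10454017}{12}$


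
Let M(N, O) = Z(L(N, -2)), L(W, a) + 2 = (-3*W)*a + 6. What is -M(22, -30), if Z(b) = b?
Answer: -136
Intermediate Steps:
L(W, a) = 4 - 3*W*a (L(W, a) = -2 + ((-3*W)*a + 6) = -2 + (-3*W*a + 6) = -2 + (6 - 3*W*a) = 4 - 3*W*a)
M(N, O) = 4 + 6*N (M(N, O) = 4 - 3*N*(-2) = 4 + 6*N)
-M(22, -30) = -(4 + 6*22) = -(4 + 132) = -1*136 = -136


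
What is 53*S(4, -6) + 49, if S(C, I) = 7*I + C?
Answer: -1965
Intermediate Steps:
S(C, I) = C + 7*I
53*S(4, -6) + 49 = 53*(4 + 7*(-6)) + 49 = 53*(4 - 42) + 49 = 53*(-38) + 49 = -2014 + 49 = -1965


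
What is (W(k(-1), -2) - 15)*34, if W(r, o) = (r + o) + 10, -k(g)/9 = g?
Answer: 68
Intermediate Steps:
k(g) = -9*g
W(r, o) = 10 + o + r (W(r, o) = (o + r) + 10 = 10 + o + r)
(W(k(-1), -2) - 15)*34 = ((10 - 2 - 9*(-1)) - 15)*34 = ((10 - 2 + 9) - 15)*34 = (17 - 15)*34 = 2*34 = 68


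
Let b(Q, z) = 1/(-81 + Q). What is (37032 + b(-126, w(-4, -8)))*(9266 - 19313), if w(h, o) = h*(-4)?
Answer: -25672171427/69 ≈ -3.7206e+8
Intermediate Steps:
w(h, o) = -4*h
(37032 + b(-126, w(-4, -8)))*(9266 - 19313) = (37032 + 1/(-81 - 126))*(9266 - 19313) = (37032 + 1/(-207))*(-10047) = (37032 - 1/207)*(-10047) = (7665623/207)*(-10047) = -25672171427/69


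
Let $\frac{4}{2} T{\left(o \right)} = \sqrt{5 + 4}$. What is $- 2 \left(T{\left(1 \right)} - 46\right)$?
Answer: $89$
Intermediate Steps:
$T{\left(o \right)} = \frac{3}{2}$ ($T{\left(o \right)} = \frac{\sqrt{5 + 4}}{2} = \frac{\sqrt{9}}{2} = \frac{1}{2} \cdot 3 = \frac{3}{2}$)
$- 2 \left(T{\left(1 \right)} - 46\right) = - 2 \left(\frac{3}{2} - 46\right) = \left(-2\right) \left(- \frac{89}{2}\right) = 89$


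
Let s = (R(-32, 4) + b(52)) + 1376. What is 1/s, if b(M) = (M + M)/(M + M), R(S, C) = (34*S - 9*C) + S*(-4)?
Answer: 1/381 ≈ 0.0026247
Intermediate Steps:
R(S, C) = -9*C + 30*S (R(S, C) = (-9*C + 34*S) - 4*S = -9*C + 30*S)
b(M) = 1 (b(M) = (2*M)/((2*M)) = (2*M)*(1/(2*M)) = 1)
s = 381 (s = ((-9*4 + 30*(-32)) + 1) + 1376 = ((-36 - 960) + 1) + 1376 = (-996 + 1) + 1376 = -995 + 1376 = 381)
1/s = 1/381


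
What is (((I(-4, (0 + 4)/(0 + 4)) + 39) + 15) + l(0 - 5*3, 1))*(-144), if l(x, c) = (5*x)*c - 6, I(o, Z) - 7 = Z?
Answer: 2736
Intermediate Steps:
I(o, Z) = 7 + Z
l(x, c) = -6 + 5*c*x (l(x, c) = 5*c*x - 6 = -6 + 5*c*x)
(((I(-4, (0 + 4)/(0 + 4)) + 39) + 15) + l(0 - 5*3, 1))*(-144) = ((((7 + (0 + 4)/(0 + 4)) + 39) + 15) + (-6 + 5*1*(0 - 5*3)))*(-144) = ((((7 + 4/4) + 39) + 15) + (-6 + 5*1*(0 - 15)))*(-144) = ((((7 + 4*(¼)) + 39) + 15) + (-6 + 5*1*(-15)))*(-144) = ((((7 + 1) + 39) + 15) + (-6 - 75))*(-144) = (((8 + 39) + 15) - 81)*(-144) = ((47 + 15) - 81)*(-144) = (62 - 81)*(-144) = -19*(-144) = 2736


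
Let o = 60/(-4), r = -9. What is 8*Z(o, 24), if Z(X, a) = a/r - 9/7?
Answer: -664/21 ≈ -31.619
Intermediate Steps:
o = -15 (o = 60*(-1/4) = -15)
Z(X, a) = -9/7 - a/9 (Z(X, a) = a/(-9) - 9/7 = a*(-1/9) - 9*1/7 = -a/9 - 9/7 = -9/7 - a/9)
8*Z(o, 24) = 8*(-9/7 - 1/9*24) = 8*(-9/7 - 8/3) = 8*(-83/21) = -664/21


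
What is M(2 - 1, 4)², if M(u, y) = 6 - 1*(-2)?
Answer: 64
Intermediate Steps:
M(u, y) = 8 (M(u, y) = 6 + 2 = 8)
M(2 - 1, 4)² = 8² = 64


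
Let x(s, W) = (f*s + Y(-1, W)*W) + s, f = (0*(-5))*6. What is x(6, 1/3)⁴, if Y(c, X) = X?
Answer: 9150625/6561 ≈ 1394.7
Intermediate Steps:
f = 0 (f = 0*6 = 0)
x(s, W) = s + W² (x(s, W) = (0*s + W*W) + s = (0 + W²) + s = W² + s = s + W²)
x(6, 1/3)⁴ = (6 + (1/3)²)⁴ = (6 + (⅓)²)⁴ = (6 + ⅑)⁴ = (55/9)⁴ = 9150625/6561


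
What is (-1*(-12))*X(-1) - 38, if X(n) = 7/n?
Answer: -122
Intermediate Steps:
(-1*(-12))*X(-1) - 38 = (-1*(-12))*(7/(-1)) - 38 = 12*(7*(-1)) - 38 = 12*(-7) - 38 = -84 - 38 = -122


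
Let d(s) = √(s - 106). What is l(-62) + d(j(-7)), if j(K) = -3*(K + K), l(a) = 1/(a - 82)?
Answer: -1/144 + 8*I ≈ -0.0069444 + 8.0*I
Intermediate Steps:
l(a) = 1/(-82 + a)
j(K) = -6*K
d(s) = √(-106 + s)
l(-62) + d(j(-7)) = 1/(-82 - 62) + √(-106 - 6*(-7)) = 1/(-144) + √(-106 + 42) = -1/144 + √(-64) = -1/144 + 8*I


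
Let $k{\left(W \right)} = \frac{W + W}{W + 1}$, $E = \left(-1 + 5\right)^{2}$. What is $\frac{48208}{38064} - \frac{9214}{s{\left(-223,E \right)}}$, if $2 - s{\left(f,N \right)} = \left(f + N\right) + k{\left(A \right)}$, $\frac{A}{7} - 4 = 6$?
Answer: $- \frac{1512039439}{34968921} \approx -43.24$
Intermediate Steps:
$A = 70$ ($A = 28 + 7 \cdot 6 = 28 + 42 = 70$)
$E = 16$ ($E = 4^{2} = 16$)
$k{\left(W \right)} = \frac{2 W}{1 + W}$
$s{\left(f,N \right)} = \frac{2}{71} - N - f$ ($s{\left(f,N \right)} = 2 - \left(\left(f + N\right) + 2 \cdot 70 \frac{1}{1 + 70}\right) = 2 - \left(\left(N + f\right) + 2 \cdot 70 \cdot \frac{1}{71}\right) = 2 - \left(\left(N + f\right) + \frac{140}{71}\right) = 2 - \left(\frac{140}{71} + N + f\right) = \frac{2}{71} - N - f$)
$\frac{48208}{38064} - \frac{9214}{s{\left(-223,E \right)}} = \frac{48208}{38064} - \frac{9214}{\frac{2}{71} - 16 - -223} = 48208 \cdot \frac{1}{38064} - \frac{9214}{\frac{2}{71} - 16 + 223} = \frac{3013}{2379} - \frac{9214}{\frac{14699}{71}} = \frac{3013}{2379} - \frac{654194}{14699} = - \frac{1512039439}{34968921}$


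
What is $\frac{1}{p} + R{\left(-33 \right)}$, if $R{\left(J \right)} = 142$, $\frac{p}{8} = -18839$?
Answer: $\frac{21401103}{150712} \approx 142.0$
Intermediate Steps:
$p = -150712$ ($p = 8 \left(-18839\right) = -150712$)
$\frac{1}{p} + R{\left(-33 \right)} = \frac{1}{-150712} + 142 = - \frac{1}{150712} + 142 = \frac{21401103}{150712}$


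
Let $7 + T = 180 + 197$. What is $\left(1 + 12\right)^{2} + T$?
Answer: $539$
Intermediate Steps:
$T = 370$ ($T = -7 + \left(180 + 197\right) = -7 + 377 = 370$)
$\left(1 + 12\right)^{2} + T = \left(1 + 12\right)^{2} + 370 = 13^{2} + 370 = 169 + 370 = 539$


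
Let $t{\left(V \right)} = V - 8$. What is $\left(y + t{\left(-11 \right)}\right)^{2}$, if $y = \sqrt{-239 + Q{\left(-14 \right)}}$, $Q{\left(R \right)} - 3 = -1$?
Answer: $\left(19 - i \sqrt{237}\right)^{2} \approx 124.0 - 585.0 i$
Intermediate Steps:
$Q{\left(R \right)} = 2$ ($Q{\left(R \right)} = 3 - 1 = 2$)
$t{\left(V \right)} = -8 + V$ ($t{\left(V \right)} = V - 8 = -8 + V$)
$y = i \sqrt{237}$ ($y = \sqrt{-239 + 2} = \sqrt{-237} = i \sqrt{237} \approx 15.395 i$)
$\left(y + t{\left(-11 \right)}\right)^{2} = \left(i \sqrt{237} - 19\right)^{2} = \left(-19 + i \sqrt{237}\right)^{2}$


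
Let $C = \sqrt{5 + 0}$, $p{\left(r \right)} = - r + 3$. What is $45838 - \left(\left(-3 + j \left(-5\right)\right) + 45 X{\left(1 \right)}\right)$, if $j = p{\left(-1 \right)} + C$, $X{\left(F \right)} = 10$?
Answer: $45411 + 5 \sqrt{5} \approx 45422.0$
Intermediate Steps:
$p{\left(r \right)} = 3 - r$
$C = \sqrt{5} \approx 2.2361$
$j = 4 + \sqrt{5}$ ($j = \left(3 - -1\right) + \sqrt{5} = \left(3 + 1\right) + \sqrt{5} = 4 + \sqrt{5} \approx 6.2361$)
$45838 - \left(\left(-3 + j \left(-5\right)\right) + 45 X{\left(1 \right)}\right) = 45838 - \left(\left(-3 + \left(4 + \sqrt{5}\right) \left(-5\right)\right) + 45 \cdot 10\right) = 45838 - \left(\left(-3 - \left(20 + 5 \sqrt{5}\right)\right) + 450\right) = 45838 - \left(\left(-23 - 5 \sqrt{5}\right) + 450\right) = 45838 - \left(427 - 5 \sqrt{5}\right) = 45411 + 5 \sqrt{5}$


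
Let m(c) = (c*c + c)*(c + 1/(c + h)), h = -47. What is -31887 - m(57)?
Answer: -1103298/5 ≈ -2.2066e+5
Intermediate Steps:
m(c) = (c + c²)*(c + 1/(-47 + c)) (m(c) = (c*c + c)*(c + 1/(c - 47)) = (c² + c)*(c + 1/(-47 + c)) = (c + c²)*(c + 1/(-47 + c)))
-31887 - m(57) = -31887 - 57*(1 + 57³ - 46*57 - 46*57²)/(-47 + 57) = -31887 - 57*(1 + 185193 - 2622 - 46*3249)/10 = -31887 - 57*(1 + 185193 - 2622 - 149454)/10 = -31887 - 57*33118/10 = -31887 - 1*943863/5 = -31887 - 943863/5 = -1103298/5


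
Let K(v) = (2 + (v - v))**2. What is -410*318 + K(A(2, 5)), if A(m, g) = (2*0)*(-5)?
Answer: -130376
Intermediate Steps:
A(m, g) = 0 (A(m, g) = 0*(-5) = 0)
K(v) = 4 (K(v) = (2 + 0)**2 = 2**2 = 4)
-410*318 + K(A(2, 5)) = -410*318 + 4 = -130380 + 4 = -130376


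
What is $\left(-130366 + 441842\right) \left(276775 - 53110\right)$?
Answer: $69666279540$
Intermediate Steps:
$\left(-130366 + 441842\right) \left(276775 - 53110\right) = 311476 \left(276775 - 53110\right) = 311476 \cdot 223665 = 69666279540$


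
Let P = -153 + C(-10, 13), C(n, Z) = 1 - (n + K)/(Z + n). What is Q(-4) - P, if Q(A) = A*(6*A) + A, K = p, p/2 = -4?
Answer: 238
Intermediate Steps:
p = -8 (p = 2*(-4) = -8)
K = -8
C(n, Z) = 1 - (-8 + n)/(Z + n) (C(n, Z) = 1 - (n - 8)/(Z + n) = 1 - (-8 + n)/(Z + n))
Q(A) = A + 6*A**2 (Q(A) = 6*A**2 + A = A + 6*A**2)
P = -146 (P = -153 + (8 + 13)/(13 - 10) = -153 + 21/3 = -153 + (1/3)*21 = -153 + 7 = -146)
Q(-4) - P = -4*(1 + 6*(-4)) - 1*(-146) = -4*(1 - 24) + 146 = -4*(-23) + 146 = 92 + 146 = 238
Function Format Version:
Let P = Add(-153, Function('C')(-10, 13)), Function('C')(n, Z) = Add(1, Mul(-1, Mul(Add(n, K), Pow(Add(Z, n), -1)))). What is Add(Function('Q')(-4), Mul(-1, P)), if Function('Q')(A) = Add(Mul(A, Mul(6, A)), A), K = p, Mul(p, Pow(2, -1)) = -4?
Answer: 238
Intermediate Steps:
p = -8 (p = Mul(2, -4) = -8)
K = -8
Function('C')(n, Z) = Add(1, Mul(-1, Pow(Add(Z, n), -1), Add(-8, n))) (Function('C')(n, Z) = Add(1, Mul(-1, Mul(Add(n, -8), Pow(Add(Z, n), -1)))) = Add(1, Mul(-1, Mul(Add(-8, n), Pow(Add(Z, n), -1)))) = Add(1, Mul(-1, Mul(Pow(Add(Z, n), -1), Add(-8, n)))) = Add(1, Mul(-1, Pow(Add(Z, n), -1), Add(-8, n))))
Function('Q')(A) = Add(A, Mul(6, Pow(A, 2))) (Function('Q')(A) = Add(Mul(6, Pow(A, 2)), A) = Add(A, Mul(6, Pow(A, 2))))
P = -146 (P = Add(-153, Mul(Pow(Add(13, -10), -1), Add(8, 13))) = Add(-153, Mul(Pow(3, -1), 21)) = Add(-153, Mul(Rational(1, 3), 21)) = Add(-153, 7) = -146)
Add(Function('Q')(-4), Mul(-1, P)) = Add(Mul(-4, Add(1, Mul(6, -4))), Mul(-1, -146)) = Add(Mul(-4, Add(1, -24)), 146) = Add(Mul(-4, -23), 146) = Add(92, 146) = 238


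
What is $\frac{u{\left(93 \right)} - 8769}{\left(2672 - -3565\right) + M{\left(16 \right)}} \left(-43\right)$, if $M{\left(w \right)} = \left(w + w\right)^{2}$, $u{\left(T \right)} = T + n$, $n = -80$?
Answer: $\frac{376508}{7261} \approx 51.853$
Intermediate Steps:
$u{\left(T \right)} = -80 + T$ ($u{\left(T \right)} = T - 80 = -80 + T$)
$M{\left(w \right)} = 4 w^{2}$ ($M{\left(w \right)} = \left(2 w\right)^{2} = 4 w^{2}$)
$\frac{u{\left(93 \right)} - 8769}{\left(2672 - -3565\right) + M{\left(16 \right)}} \left(-43\right) = \frac{\left(-80 + 93\right) - 8769}{\left(2672 - -3565\right) + 4 \cdot 16^{2}} \left(-43\right) = \frac{13 - 8769}{\left(2672 + 3565\right) + 4 \cdot 256} \left(-43\right) = - \frac{8756}{6237 + 1024} \left(-43\right) = - \frac{8756}{7261} \left(-43\right) = \left(-8756\right) \frac{1}{7261} \left(-43\right) = \left(- \frac{8756}{7261}\right) \left(-43\right) = \frac{376508}{7261}$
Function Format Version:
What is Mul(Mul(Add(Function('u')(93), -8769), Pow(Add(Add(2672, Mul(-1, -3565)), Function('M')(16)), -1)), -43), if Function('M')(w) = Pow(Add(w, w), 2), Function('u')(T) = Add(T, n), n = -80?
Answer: Rational(376508, 7261) ≈ 51.853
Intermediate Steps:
Function('u')(T) = Add(-80, T) (Function('u')(T) = Add(T, -80) = Add(-80, T))
Function('M')(w) = Mul(4, Pow(w, 2)) (Function('M')(w) = Pow(Mul(2, w), 2) = Mul(4, Pow(w, 2)))
Mul(Mul(Add(Function('u')(93), -8769), Pow(Add(Add(2672, Mul(-1, -3565)), Function('M')(16)), -1)), -43) = Mul(Mul(Add(Add(-80, 93), -8769), Pow(Add(Add(2672, Mul(-1, -3565)), Mul(4, Pow(16, 2))), -1)), -43) = Mul(Mul(Add(13, -8769), Pow(Add(Add(2672, 3565), Mul(4, 256)), -1)), -43) = Mul(Mul(-8756, Pow(Add(6237, 1024), -1)), -43) = Mul(Mul(-8756, Pow(7261, -1)), -43) = Mul(Mul(-8756, Rational(1, 7261)), -43) = Mul(Rational(-8756, 7261), -43) = Rational(376508, 7261)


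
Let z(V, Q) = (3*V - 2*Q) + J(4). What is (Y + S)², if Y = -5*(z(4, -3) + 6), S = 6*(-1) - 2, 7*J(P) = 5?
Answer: 848241/49 ≈ 17311.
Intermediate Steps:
J(P) = 5/7 (J(P) = (⅐)*5 = 5/7)
S = -8 (S = -6 - 2 = -8)
z(V, Q) = 5/7 - 2*Q + 3*V (z(V, Q) = (3*V - 2*Q) + 5/7 = (-2*Q + 3*V) + 5/7 = 5/7 - 2*Q + 3*V)
Y = -865/7 (Y = -5*((5/7 - 2*(-3) + 3*4) + 6) = -5*((5/7 + 6 + 12) + 6) = -5*(131/7 + 6) = -5*173/7 = -865/7 ≈ -123.57)
(Y + S)² = (-865/7 - 8)² = (-921/7)² = 848241/49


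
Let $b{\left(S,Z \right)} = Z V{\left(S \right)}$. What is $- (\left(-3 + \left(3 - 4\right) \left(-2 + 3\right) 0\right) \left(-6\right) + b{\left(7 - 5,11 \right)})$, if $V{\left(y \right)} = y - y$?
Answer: $-18$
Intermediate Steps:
$V{\left(y \right)} = 0$
$b{\left(S,Z \right)} = 0$ ($b{\left(S,Z \right)} = Z 0 = 0$)
$- (\left(-3 + \left(3 - 4\right) \left(-2 + 3\right) 0\right) \left(-6\right) + b{\left(7 - 5,11 \right)}) = - (\left(-3 + \left(3 - 4\right) \left(-2 + 3\right) 0\right) \left(-6\right) + 0) = - (\left(-3 + \left(-1\right) 1 \cdot 0\right) \left(-6\right) + 0) = - (\left(-3 - 0\right) \left(-6\right) + 0) = - (\left(-3 + 0\right) \left(-6\right) + 0) = - (\left(-3\right) \left(-6\right) + 0) = - (18 + 0) = \left(-1\right) 18 = -18$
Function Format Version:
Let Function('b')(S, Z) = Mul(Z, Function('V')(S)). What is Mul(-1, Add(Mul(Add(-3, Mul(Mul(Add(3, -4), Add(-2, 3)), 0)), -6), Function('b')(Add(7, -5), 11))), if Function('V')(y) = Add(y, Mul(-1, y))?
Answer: -18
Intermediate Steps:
Function('V')(y) = 0
Function('b')(S, Z) = 0 (Function('b')(S, Z) = Mul(Z, 0) = 0)
Mul(-1, Add(Mul(Add(-3, Mul(Mul(Add(3, -4), Add(-2, 3)), 0)), -6), Function('b')(Add(7, -5), 11))) = Mul(-1, Add(Mul(Add(-3, Mul(Mul(Add(3, -4), Add(-2, 3)), 0)), -6), 0)) = Mul(-1, Add(Mul(Add(-3, Mul(Mul(-1, 1), 0)), -6), 0)) = Mul(-1, Add(Mul(Add(-3, Mul(-1, 0)), -6), 0)) = Mul(-1, Add(Mul(Add(-3, 0), -6), 0)) = Mul(-1, Add(Mul(-3, -6), 0)) = Mul(-1, Add(18, 0)) = Mul(-1, 18) = -18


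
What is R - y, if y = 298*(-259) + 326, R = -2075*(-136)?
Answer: 359056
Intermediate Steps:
R = 282200
y = -76856 (y = -77182 + 326 = -76856)
R - y = 282200 - 1*(-76856) = 282200 + 76856 = 359056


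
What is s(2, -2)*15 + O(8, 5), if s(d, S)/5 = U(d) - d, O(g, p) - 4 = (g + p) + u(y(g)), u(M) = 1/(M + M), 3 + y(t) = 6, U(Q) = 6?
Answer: 1903/6 ≈ 317.17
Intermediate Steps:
y(t) = 3 (y(t) = -3 + 6 = 3)
u(M) = 1/(2*M)
O(g, p) = 25/6 + g + p (O(g, p) = 4 + ((g + p) + (1/2)/3) = 4 + ((g + p) + (1/2)*(1/3)) = 4 + ((g + p) + 1/6) = 4 + (1/6 + g + p) = 25/6 + g + p)
s(d, S) = 30 - 5*d (s(d, S) = 5*(6 - d) = 30 - 5*d)
s(2, -2)*15 + O(8, 5) = (30 - 5*2)*15 + (25/6 + 8 + 5) = (30 - 10)*15 + 103/6 = 20*15 + 103/6 = 300 + 103/6 = 1903/6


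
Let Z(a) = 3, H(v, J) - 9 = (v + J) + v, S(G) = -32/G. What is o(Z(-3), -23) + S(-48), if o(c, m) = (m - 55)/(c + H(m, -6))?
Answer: 157/60 ≈ 2.6167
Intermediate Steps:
H(v, J) = 9 + J + 2*v (H(v, J) = 9 + ((v + J) + v) = 9 + ((J + v) + v) = 9 + (J + 2*v) = 9 + J + 2*v)
o(c, m) = (-55 + m)/(3 + c + 2*m) (o(c, m) = (m - 55)/(c + (9 - 6 + 2*m)) = (-55 + m)/(c + (3 + 2*m)) = (-55 + m)/(3 + c + 2*m))
o(Z(-3), -23) + S(-48) = (-55 - 23)/(3 + 3 + 2*(-23)) - 32/(-48) = -78/(3 + 3 - 46) - 32*(-1/48) = -78/(-40) + ⅔ = -1/40*(-78) + ⅔ = 39/20 + ⅔ = 157/60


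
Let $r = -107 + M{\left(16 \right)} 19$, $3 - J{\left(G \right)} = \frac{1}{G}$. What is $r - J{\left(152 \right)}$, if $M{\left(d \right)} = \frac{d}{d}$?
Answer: $- \frac{13831}{152} \approx -90.993$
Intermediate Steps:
$M{\left(d \right)} = 1$
$J{\left(G \right)} = 3 - \frac{1}{G}$
$r = -88$ ($r = -107 + 1 \cdot 19 = -107 + 19 = -88$)
$r - J{\left(152 \right)} = -88 - \left(3 - \frac{1}{152}\right) = -88 - \frac{455}{152} = - \frac{13831}{152}$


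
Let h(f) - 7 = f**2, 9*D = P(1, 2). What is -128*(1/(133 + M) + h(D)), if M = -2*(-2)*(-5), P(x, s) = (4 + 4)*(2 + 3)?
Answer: -31353856/9153 ≈ -3425.5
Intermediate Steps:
P(x, s) = 40 (P(x, s) = 8*5 = 40)
M = -20 (M = 4*(-5) = -20)
D = 40/9 (D = (1/9)*40 = 40/9 ≈ 4.4444)
h(f) = 7 + f**2
-128*(1/(133 + M) + h(D)) = -128*(1/(133 - 20) + (7 + (40/9)**2)) = -128*(1/113 + (7 + 1600/81)) = -128*(1/113 + 2167/81) = -128*244952/9153 = -31353856/9153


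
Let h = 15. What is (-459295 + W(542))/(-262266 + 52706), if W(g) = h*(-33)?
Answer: 45979/20956 ≈ 2.1941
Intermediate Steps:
W(g) = -495 (W(g) = 15*(-33) = -495)
(-459295 + W(542))/(-262266 + 52706) = (-459295 - 495)/(-262266 + 52706) = -459790/(-209560) = -459790*(-1/209560) = 45979/20956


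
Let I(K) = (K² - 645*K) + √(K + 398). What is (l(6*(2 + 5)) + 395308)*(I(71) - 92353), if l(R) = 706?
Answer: -52712235498 + 396014*√469 ≈ -5.2704e+10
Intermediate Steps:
I(K) = K² + √(398 + K) - 645*K (I(K) = (K² - 645*K) + √(398 + K) = K² + √(398 + K) - 645*K)
(l(6*(2 + 5)) + 395308)*(I(71) - 92353) = (706 + 395308)*((71² + √(398 + 71) - 645*71) - 92353) = 396014*((5041 + √469 - 45795) - 92353) = 396014*((-40754 + √469) - 92353) = 396014*(-133107 + √469) = -52712235498 + 396014*√469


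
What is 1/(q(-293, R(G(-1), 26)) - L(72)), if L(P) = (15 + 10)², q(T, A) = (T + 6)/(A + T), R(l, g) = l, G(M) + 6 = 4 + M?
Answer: -296/184713 ≈ -0.0016025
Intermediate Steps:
G(M) = -2 + M (G(M) = -6 + (4 + M) = -2 + M)
q(T, A) = (6 + T)/(A + T)
L(P) = 625 (L(P) = 25² = 625)
1/(q(-293, R(G(-1), 26)) - L(72)) = 1/((6 - 293)/((-2 - 1) - 293) - 1*625) = 1/(-287/(-3 - 293) - 625) = 1/(-287/(-296) - 625) = 1/(-1/296*(-287) - 625) = 1/(287/296 - 625) = 1/(-184713/296) = -296/184713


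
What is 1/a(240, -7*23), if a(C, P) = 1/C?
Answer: 240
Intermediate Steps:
1/a(240, -7*23) = 1/(1/240) = 240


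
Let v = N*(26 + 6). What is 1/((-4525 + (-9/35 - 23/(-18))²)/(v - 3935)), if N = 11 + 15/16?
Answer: 128198700/163232641 ≈ 0.78537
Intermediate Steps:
N = 191/16 (N = 11 + 15*(1/16) = 11 + 15/16 = 191/16 ≈ 11.938)
v = 382 (v = 191*(26 + 6)/16 = (191/16)*32 = 382)
1/((-4525 + (-9/35 - 23/(-18))²)/(v - 3935)) = 1/((-4525 + (-9/35 - 23/(-18))²)/(382 - 3935)) = 1/((-4525 + (-9*1/35 - 23*(-1/18))²)/(-3553)) = 1/((-4525 + (-9/35 + 23/18)²)*(-1/3553)) = 1/((-4525 + (643/630)²)*(-1/3553)) = 1/((-4525 + 413449/396900)*(-1/3553)) = 1/(-1795559051/396900*(-1/3553)) = 1/(163232641/128198700) = 128198700/163232641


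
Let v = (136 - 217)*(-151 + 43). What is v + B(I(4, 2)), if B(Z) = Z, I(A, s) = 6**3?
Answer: 8964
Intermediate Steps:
I(A, s) = 216
v = 8748 (v = -81*(-108) = 8748)
v + B(I(4, 2)) = 8748 + 216 = 8964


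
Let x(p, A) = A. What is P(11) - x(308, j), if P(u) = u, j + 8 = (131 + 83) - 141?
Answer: -54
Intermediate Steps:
j = 65 (j = -8 + ((131 + 83) - 141) = -8 + (214 - 141) = -8 + 73 = 65)
P(11) - x(308, j) = 11 - 1*65 = 11 - 65 = -54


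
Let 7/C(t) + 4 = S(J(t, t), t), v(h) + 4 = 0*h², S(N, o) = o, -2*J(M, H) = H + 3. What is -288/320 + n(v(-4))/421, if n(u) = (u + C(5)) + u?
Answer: -3799/4210 ≈ -0.90238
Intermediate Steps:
J(M, H) = -3/2 - H/2 (J(M, H) = -(H + 3)/2 = -(3 + H)/2 = -3/2 - H/2)
v(h) = -4 (v(h) = -4 + 0*h² = -4 + 0 = -4)
C(t) = 7/(-4 + t)
n(u) = 7 + 2*u (n(u) = (u + 7/(-4 + 5)) + u = (u + 7/1) + u = (u + 7*1) + u = (u + 7) + u = (7 + u) + u = 7 + 2*u)
-288/320 + n(v(-4))/421 = -288/320 + (7 + 2*(-4))/421 = -288*1/320 + (7 - 8)*(1/421) = -9/10 - 1*1/421 = -9/10 - 1/421 = -3799/4210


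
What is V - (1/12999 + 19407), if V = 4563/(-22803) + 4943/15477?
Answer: -42824269428748/2206653911 ≈ -19407.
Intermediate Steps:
V = 1275566/10694607 (V = 4563*(-1/22803) + 4943*(1/15477) = -1521/7601 + 4943/15477 = 1275566/10694607 ≈ 0.11927)
V - (1/12999 + 19407) = 1275566/10694607 - (1/12999 + 19407) = 1275566/10694607 - 1*252271594/12999 = 1275566/10694607 - 252271594/12999 = -42824269428748/2206653911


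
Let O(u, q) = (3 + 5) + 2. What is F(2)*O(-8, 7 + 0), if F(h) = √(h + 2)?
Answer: 20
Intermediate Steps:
O(u, q) = 10 (O(u, q) = 8 + 2 = 10)
F(h) = √(2 + h)
F(2)*O(-8, 7 + 0) = √(2 + 2)*10 = √4*10 = 2*10 = 20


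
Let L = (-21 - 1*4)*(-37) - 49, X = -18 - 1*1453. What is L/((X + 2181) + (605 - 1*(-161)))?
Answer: 73/123 ≈ 0.59350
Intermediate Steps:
X = -1471 (X = -18 - 1453 = -1471)
L = 876 (L = (-21 - 4)*(-37) - 49 = -25*(-37) - 49 = 925 - 49 = 876)
L/((X + 2181) + (605 - 1*(-161))) = 876/((-1471 + 2181) + (605 - 1*(-161))) = 876/(710 + (605 + 161)) = 876/(710 + 766) = 876/1476 = 876*(1/1476) = 73/123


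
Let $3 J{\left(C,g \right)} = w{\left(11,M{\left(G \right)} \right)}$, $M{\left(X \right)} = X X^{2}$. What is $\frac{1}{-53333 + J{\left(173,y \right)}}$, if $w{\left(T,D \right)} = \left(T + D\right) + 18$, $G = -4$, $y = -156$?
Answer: $- \frac{3}{160034} \approx -1.8746 \cdot 10^{-5}$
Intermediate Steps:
$M{\left(X \right)} = X^{3}$
$w{\left(T,D \right)} = 18 + D + T$ ($w{\left(T,D \right)} = \left(D + T\right) + 18 = 18 + D + T$)
$J{\left(C,g \right)} = - \frac{35}{3}$ ($J{\left(C,g \right)} = \frac{18 + \left(-4\right)^{3} + 11}{3} = \frac{18 - 64 + 11}{3} = \frac{1}{3} \left(-35\right) = - \frac{35}{3}$)
$\frac{1}{-53333 + J{\left(173,y \right)}} = \frac{1}{-53333 - \frac{35}{3}} = \frac{1}{- \frac{160034}{3}} = - \frac{3}{160034}$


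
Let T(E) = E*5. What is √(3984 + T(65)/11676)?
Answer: √135784608771/5838 ≈ 63.119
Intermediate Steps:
T(E) = 5*E
√(3984 + T(65)/11676) = √(3984 + (5*65)/11676) = √(3984 + 325*(1/11676)) = √(3984 + 325/11676) = √(46517509/11676) = √135784608771/5838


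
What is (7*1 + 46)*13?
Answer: 689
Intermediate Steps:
(7*1 + 46)*13 = (7 + 46)*13 = 53*13 = 689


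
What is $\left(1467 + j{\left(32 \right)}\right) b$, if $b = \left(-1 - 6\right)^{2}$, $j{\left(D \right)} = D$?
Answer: $73451$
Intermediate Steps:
$b = 49$ ($b = \left(-7\right)^{2} = 49$)
$\left(1467 + j{\left(32 \right)}\right) b = \left(1467 + 32\right) 49 = 1499 \cdot 49 = 73451$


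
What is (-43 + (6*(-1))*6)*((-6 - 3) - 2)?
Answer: 869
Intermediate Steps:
(-43 + (6*(-1))*6)*((-6 - 3) - 2) = (-43 - 6*6)*(-9 - 2) = (-43 - 36)*(-11) = -79*(-11) = 869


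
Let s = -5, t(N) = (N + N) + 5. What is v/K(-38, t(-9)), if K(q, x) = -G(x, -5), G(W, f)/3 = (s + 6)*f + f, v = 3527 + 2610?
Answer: 6137/30 ≈ 204.57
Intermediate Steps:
t(N) = 5 + 2*N (t(N) = 2*N + 5 = 5 + 2*N)
v = 6137
G(W, f) = 6*f (G(W, f) = 3*((-5 + 6)*f + f) = 3*(1*f + f) = 3*(f + f) = 3*(2*f) = 6*f)
K(q, x) = 30 (K(q, x) = -6*(-5) = -1*(-30) = 30)
v/K(-38, t(-9)) = 6137/30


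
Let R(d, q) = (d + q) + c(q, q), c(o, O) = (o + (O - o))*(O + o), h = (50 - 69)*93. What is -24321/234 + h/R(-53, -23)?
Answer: -2024725/19149 ≈ -105.74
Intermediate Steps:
h = -1767 (h = -19*93 = -1767)
c(o, O) = O*(O + o)
R(d, q) = d + q + 2*q² (R(d, q) = (d + q) + q*(q + q) = (d + q) + q*(2*q) = (d + q) + 2*q² = d + q + 2*q²)
-24321/234 + h/R(-53, -23) = -24321/234 - 1767/(-53 - 23 + 2*(-23)²) = -24321*1/234 - 1767/(-53 - 23 + 2*529) = -8107/78 - 1767/(-53 - 23 + 1058) = -8107/78 - 1767/982 = -2024725/19149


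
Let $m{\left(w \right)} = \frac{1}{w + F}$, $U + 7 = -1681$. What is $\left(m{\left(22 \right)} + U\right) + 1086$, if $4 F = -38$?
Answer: $- \frac{15048}{25} \approx -601.92$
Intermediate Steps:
$U = -1688$ ($U = -7 - 1681 = -1688$)
$F = - \frac{19}{2}$ ($F = \frac{1}{4} \left(-38\right) = - \frac{19}{2} \approx -9.5$)
$m{\left(w \right)} = \frac{1}{- \frac{19}{2} + w}$ ($m{\left(w \right)} = \frac{1}{w - \frac{19}{2}} = \frac{1}{- \frac{19}{2} + w}$)
$\left(m{\left(22 \right)} + U\right) + 1086 = \left(\frac{2}{-19 + 2 \cdot 22} - 1688\right) + 1086 = \left(\frac{2}{-19 + 44} - 1688\right) + 1086 = \left(\frac{2}{25} - 1688\right) + 1086 = - \frac{42198}{25} + 1086 = - \frac{15048}{25}$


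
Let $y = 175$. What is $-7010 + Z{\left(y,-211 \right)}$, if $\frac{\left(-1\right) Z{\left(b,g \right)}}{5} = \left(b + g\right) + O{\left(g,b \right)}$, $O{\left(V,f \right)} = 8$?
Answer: $-6870$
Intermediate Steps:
$Z{\left(b,g \right)} = -40 - 5 b - 5 g$ ($Z{\left(b,g \right)} = - 5 \left(\left(b + g\right) + 8\right) = - 5 \left(8 + b + g\right) = -40 - 5 b - 5 g$)
$-7010 + Z{\left(y,-211 \right)} = -7010 - -140 = -7010 + 140 = -6870$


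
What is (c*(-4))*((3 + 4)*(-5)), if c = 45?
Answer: 6300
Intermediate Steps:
(c*(-4))*((3 + 4)*(-5)) = (45*(-4))*((3 + 4)*(-5)) = -1260*(-5) = -180*(-35) = 6300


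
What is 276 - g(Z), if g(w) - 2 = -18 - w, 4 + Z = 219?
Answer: 507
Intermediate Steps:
Z = 215 (Z = -4 + 219 = 215)
g(w) = -16 - w (g(w) = 2 + (-18 - w) = -16 - w)
276 - g(Z) = 276 - (-16 - 1*215) = 276 - (-16 - 215) = 276 - 1*(-231) = 276 + 231 = 507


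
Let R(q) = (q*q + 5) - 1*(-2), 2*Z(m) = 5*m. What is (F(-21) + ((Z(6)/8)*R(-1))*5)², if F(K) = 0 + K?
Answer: 2916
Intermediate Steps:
Z(m) = 5*m/2 (Z(m) = (5*m)/2 = 5*m/2)
R(q) = 7 + q² (R(q) = (q² + 5) + 2 = (5 + q²) + 2 = 7 + q²)
F(K) = K
(F(-21) + ((Z(6)/8)*R(-1))*5)² = (-21 + ((((5/2)*6)/8)*(7 + (-1)²))*5)² = (-21 + ((15*(⅛))*(7 + 1))*5)² = (-21 + ((15/8)*8)*5)² = (-21 + 15*5)² = (-21 + 75)² = 54² = 2916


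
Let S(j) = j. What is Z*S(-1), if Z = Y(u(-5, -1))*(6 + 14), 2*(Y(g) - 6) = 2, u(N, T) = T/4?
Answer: -140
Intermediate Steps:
u(N, T) = T/4 (u(N, T) = T*(¼) = T/4)
Y(g) = 7 (Y(g) = 6 + (½)*2 = 6 + 1 = 7)
Z = 140 (Z = 7*(6 + 14) = 7*20 = 140)
Z*S(-1) = 140*(-1) = -140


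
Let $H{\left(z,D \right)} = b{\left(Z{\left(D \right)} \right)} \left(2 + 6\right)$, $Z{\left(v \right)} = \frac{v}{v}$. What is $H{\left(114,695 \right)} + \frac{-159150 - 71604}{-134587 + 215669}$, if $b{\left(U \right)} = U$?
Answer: $\frac{208951}{40541} \approx 5.1541$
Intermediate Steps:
$Z{\left(v \right)} = 1$
$H{\left(z,D \right)} = 8$ ($H{\left(z,D \right)} = 1 \left(2 + 6\right) = 1 \cdot 8 = 8$)
$H{\left(114,695 \right)} + \frac{-159150 - 71604}{-134587 + 215669} = 8 + \frac{-159150 - 71604}{-134587 + 215669} = 8 - \frac{230754}{81082} = 8 - \frac{115377}{40541} = \frac{208951}{40541}$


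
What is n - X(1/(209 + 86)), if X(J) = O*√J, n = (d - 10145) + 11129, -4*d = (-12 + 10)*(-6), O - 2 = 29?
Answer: 981 - 31*√295/295 ≈ 979.20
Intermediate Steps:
O = 31 (O = 2 + 29 = 31)
d = -3 (d = -(-12 + 10)*(-6)/4 = -(-1)*(-6)/2 = -¼*12 = -3)
n = 981 (n = (-3 - 10145) + 11129 = -10148 + 11129 = 981)
X(J) = 31*√J
n - X(1/(209 + 86)) = 981 - 31*√(1/(209 + 86)) = 981 - 31*√(1/295) = 981 - 31*√295/295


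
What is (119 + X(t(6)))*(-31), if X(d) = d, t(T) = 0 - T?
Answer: -3503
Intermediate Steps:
t(T) = -T
(119 + X(t(6)))*(-31) = (119 - 1*6)*(-31) = (119 - 6)*(-31) = 113*(-31) = -3503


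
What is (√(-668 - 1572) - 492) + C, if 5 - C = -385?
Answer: -102 + 8*I*√35 ≈ -102.0 + 47.329*I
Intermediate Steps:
C = 390 (C = 5 - 1*(-385) = 5 + 385 = 390)
(√(-668 - 1572) - 492) + C = (√(-668 - 1572) - 492) + 390 = (√(-2240) - 492) + 390 = (8*I*√35 - 492) + 390 = (-492 + 8*I*√35) + 390 = -102 + 8*I*√35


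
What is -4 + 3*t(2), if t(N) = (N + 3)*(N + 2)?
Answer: 56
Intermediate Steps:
t(N) = (2 + N)*(3 + N) (t(N) = (3 + N)*(2 + N) = (2 + N)*(3 + N))
-4 + 3*t(2) = -4 + 3*(6 + 2² + 5*2) = -4 + 3*(6 + 4 + 10) = -4 + 3*20 = -4 + 60 = 56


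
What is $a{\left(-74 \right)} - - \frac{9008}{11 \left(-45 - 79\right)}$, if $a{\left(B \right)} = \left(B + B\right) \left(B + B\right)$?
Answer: $\frac{7467012}{341} \approx 21897.0$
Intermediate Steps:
$a{\left(B \right)} = 4 B^{2}$ ($a{\left(B \right)} = 2 B 2 B = 4 B^{2}$)
$a{\left(-74 \right)} - - \frac{9008}{11 \left(-45 - 79\right)} = 4 \left(-74\right)^{2} - - \frac{9008}{11 \left(-45 - 79\right)} = 4 \cdot 5476 - - \frac{9008}{11 \left(-124\right)} = 21904 - - \frac{9008}{-1364} = 21904 - \left(-9008\right) \left(- \frac{1}{1364}\right) = 21904 - \frac{2252}{341} = \frac{7467012}{341}$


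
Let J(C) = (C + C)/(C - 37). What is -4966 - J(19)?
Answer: -44675/9 ≈ -4963.9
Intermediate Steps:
J(C) = 2*C/(-37 + C) (J(C) = (2*C)/(-37 + C) = 2*C/(-37 + C))
-4966 - J(19) = -4966 - 2*19/(-37 + 19) = -4966 - 2*19/(-18) = -4966 - 2*19*(-1)/18 = -4966 - 1*(-19/9) = -4966 + 19/9 = -44675/9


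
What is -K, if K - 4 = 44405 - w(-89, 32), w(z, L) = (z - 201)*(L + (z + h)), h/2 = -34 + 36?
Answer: -29039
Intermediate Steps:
h = 4 (h = 2*(-34 + 36) = 2*2 = 4)
w(z, L) = (-201 + z)*(4 + L + z) (w(z, L) = (z - 201)*(L + (z + 4)) = (-201 + z)*(L + (4 + z)) = (-201 + z)*(4 + L + z))
K = 29039 (K = 4 + (44405 - (-804 + (-89)² - 201*32 - 197*(-89) + 32*(-89))) = 4 + (44405 - (-804 + 7921 - 6432 + 17533 - 2848)) = 4 + (44405 - 1*15370) = 4 + (44405 - 15370) = 4 + 29035 = 29039)
-K = -1*29039 = -29039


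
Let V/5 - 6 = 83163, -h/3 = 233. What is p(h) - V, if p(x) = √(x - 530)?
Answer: -415845 + I*√1229 ≈ -4.1585e+5 + 35.057*I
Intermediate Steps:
h = -699 (h = -3*233 = -699)
p(x) = √(-530 + x)
V = 415845 (V = 30 + 5*83163 = 30 + 415815 = 415845)
p(h) - V = √(-530 - 699) - 1*415845 = √(-1229) - 415845 = I*√1229 - 415845 = -415845 + I*√1229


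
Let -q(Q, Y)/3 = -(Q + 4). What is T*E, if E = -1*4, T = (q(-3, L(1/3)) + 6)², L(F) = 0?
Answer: -324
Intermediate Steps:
q(Q, Y) = 12 + 3*Q (q(Q, Y) = -(-3)*(Q + 4) = -(-3)*(4 + Q) = -3*(-4 - Q) = 12 + 3*Q)
T = 81 (T = ((12 + 3*(-3)) + 6)² = ((12 - 9) + 6)² = (3 + 6)² = 9² = 81)
E = -4
T*E = 81*(-4) = -324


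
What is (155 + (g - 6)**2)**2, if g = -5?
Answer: 76176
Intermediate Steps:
(155 + (g - 6)**2)**2 = (155 + (-5 - 6)**2)**2 = (155 + (-11)**2)**2 = (155 + 121)**2 = 276**2 = 76176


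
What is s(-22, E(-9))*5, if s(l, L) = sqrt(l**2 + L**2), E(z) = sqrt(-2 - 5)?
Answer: 15*sqrt(53) ≈ 109.20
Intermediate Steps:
E(z) = I*sqrt(7) (E(z) = sqrt(-7) = I*sqrt(7))
s(l, L) = sqrt(L**2 + l**2)
s(-22, E(-9))*5 = sqrt((I*sqrt(7))**2 + (-22)**2)*5 = sqrt(-7 + 484)*5 = sqrt(477)*5 = (3*sqrt(53))*5 = 15*sqrt(53)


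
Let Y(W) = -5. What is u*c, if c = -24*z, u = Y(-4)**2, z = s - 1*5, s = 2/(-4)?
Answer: 3300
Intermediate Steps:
s = -1/2 (s = 2*(-1/4) = -1/2 ≈ -0.50000)
z = -11/2 (z = -1/2 - 1*5 = -1/2 - 5 = -11/2 ≈ -5.5000)
u = 25 (u = (-5)**2 = 25)
c = 132 (c = -24*(-11/2) = 132)
u*c = 25*132 = 3300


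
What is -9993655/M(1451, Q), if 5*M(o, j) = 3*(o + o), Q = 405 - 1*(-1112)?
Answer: -49968275/8706 ≈ -5739.5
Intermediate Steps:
Q = 1517 (Q = 405 + 1112 = 1517)
M(o, j) = 6*o/5 (M(o, j) = (3*(o + o))/5 = (3*(2*o))/5 = (6*o)/5 = 6*o/5)
-9993655/M(1451, Q) = -9993655/((6/5)*1451) = -9993655/8706/5 = -9993655*5/8706 = -49968275/8706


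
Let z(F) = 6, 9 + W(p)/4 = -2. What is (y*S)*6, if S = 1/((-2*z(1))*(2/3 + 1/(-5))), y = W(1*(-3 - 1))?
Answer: 330/7 ≈ 47.143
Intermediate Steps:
W(p) = -44 (W(p) = -36 + 4*(-2) = -36 - 8 = -44)
y = -44
S = -5/28 (S = 1/((-2*6)*(2/3 + 1/(-5))) = 1/(-12*(2*(⅓) + 1*(-⅕))) = 1/(-12*(⅔ - ⅕)) = 1/(-12*7/15) = 1/(-28/5) = -5/28 ≈ -0.17857)
(y*S)*6 = -44*(-5/28)*6 = (55/7)*6 = 330/7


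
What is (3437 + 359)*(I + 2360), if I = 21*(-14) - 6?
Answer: 7819760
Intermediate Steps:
I = -300 (I = -294 - 6 = -300)
(3437 + 359)*(I + 2360) = (3437 + 359)*(-300 + 2360) = 3796*2060 = 7819760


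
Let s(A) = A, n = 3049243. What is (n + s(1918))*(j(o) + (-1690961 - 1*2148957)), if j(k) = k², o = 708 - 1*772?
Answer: -11703710489342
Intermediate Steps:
o = -64 (o = 708 - 772 = -64)
(n + s(1918))*(j(o) + (-1690961 - 1*2148957)) = (3049243 + 1918)*((-64)² + (-1690961 - 1*2148957)) = 3051161*(4096 + (-1690961 - 2148957)) = 3051161*(4096 - 3839918) = 3051161*(-3835822) = -11703710489342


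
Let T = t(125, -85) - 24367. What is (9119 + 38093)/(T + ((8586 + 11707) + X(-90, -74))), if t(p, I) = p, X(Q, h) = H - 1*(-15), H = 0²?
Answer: -23606/1967 ≈ -12.001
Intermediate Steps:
H = 0
X(Q, h) = 15 (X(Q, h) = 0 - 1*(-15) = 0 + 15 = 15)
T = -24242 (T = 125 - 24367 = -24242)
(9119 + 38093)/(T + ((8586 + 11707) + X(-90, -74))) = (9119 + 38093)/(-24242 + ((8586 + 11707) + 15)) = 47212/(-24242 + (20293 + 15)) = 47212/(-24242 + 20308) = 47212/(-3934) = 47212*(-1/3934) = -23606/1967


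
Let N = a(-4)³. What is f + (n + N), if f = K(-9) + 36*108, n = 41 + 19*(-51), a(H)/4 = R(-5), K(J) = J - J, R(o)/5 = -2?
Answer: -61040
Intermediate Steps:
R(o) = -10 (R(o) = 5*(-2) = -10)
K(J) = 0
a(H) = -40 (a(H) = 4*(-10) = -40)
n = -928 (n = 41 - 969 = -928)
N = -64000 (N = (-40)³ = -64000)
f = 3888 (f = 0 + 36*108 = 0 + 3888 = 3888)
f + (n + N) = 3888 + (-928 - 64000) = 3888 - 64928 = -61040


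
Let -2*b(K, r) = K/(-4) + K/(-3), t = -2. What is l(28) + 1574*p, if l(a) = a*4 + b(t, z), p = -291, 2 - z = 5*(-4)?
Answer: -5495071/12 ≈ -4.5792e+5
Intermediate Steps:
z = 22 (z = 2 - 5*(-4) = 2 - 1*(-20) = 2 + 20 = 22)
b(K, r) = 7*K/24 (b(K, r) = -(K/(-4) + K/(-3))/2 = -(K*(-1/4) + K*(-1/3))/2 = -(-K/4 - K/3)/2 = -(-7)*K/24 = 7*K/24)
l(a) = -7/12 + 4*a (l(a) = a*4 + (7/24)*(-2) = 4*a - 7/12 = -7/12 + 4*a)
l(28) + 1574*p = (-7/12 + 4*28) + 1574*(-291) = (-7/12 + 112) - 458034 = 1337/12 - 458034 = -5495071/12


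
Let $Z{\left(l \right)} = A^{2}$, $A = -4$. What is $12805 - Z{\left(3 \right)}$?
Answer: $12789$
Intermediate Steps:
$Z{\left(l \right)} = 16$ ($Z{\left(l \right)} = \left(-4\right)^{2} = 16$)
$12805 - Z{\left(3 \right)} = 12805 - 16 = 12789$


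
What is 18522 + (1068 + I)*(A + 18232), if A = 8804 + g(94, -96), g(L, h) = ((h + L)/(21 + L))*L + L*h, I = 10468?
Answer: 23895400942/115 ≈ 2.0779e+8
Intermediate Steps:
g(L, h) = L*h + L*(L + h)/(21 + L) (g(L, h) = ((L + h)/(21 + L))*L + L*h = L*(L + h)/(21 + L) + L*h = L*h + L*(L + h)/(21 + L))
A = -25488/115 (A = 8804 + 94*(94 + 22*(-96) + 94*(-96))/(21 + 94) = 8804 + 94*(94 - 2112 - 9024)/115 = 8804 + 94*(1/115)*(-11042) = 8804 - 1037948/115 = -25488/115 ≈ -221.63)
18522 + (1068 + I)*(A + 18232) = 18522 + (1068 + 10468)*(-25488/115 + 18232) = 18522 + 11536*(2071192/115) = 18522 + 23893270912/115 = 23895400942/115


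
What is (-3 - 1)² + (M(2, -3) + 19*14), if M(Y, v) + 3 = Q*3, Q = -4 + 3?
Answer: 276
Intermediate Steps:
Q = -1
M(Y, v) = -6 (M(Y, v) = -3 - 1*3 = -3 - 3 = -6)
(-3 - 1)² + (M(2, -3) + 19*14) = (-3 - 1)² + (-6 + 19*14) = (-4)² + (-6 + 266) = 16 + 260 = 276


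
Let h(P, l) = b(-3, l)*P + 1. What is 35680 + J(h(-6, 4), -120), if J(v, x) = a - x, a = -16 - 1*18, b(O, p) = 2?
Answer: 35766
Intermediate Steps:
a = -34 (a = -16 - 18 = -34)
h(P, l) = 1 + 2*P (h(P, l) = 2*P + 1 = 1 + 2*P)
J(v, x) = -34 - x
35680 + J(h(-6, 4), -120) = 35680 + (-34 - 1*(-120)) = 35680 + (-34 + 120) = 35680 + 86 = 35766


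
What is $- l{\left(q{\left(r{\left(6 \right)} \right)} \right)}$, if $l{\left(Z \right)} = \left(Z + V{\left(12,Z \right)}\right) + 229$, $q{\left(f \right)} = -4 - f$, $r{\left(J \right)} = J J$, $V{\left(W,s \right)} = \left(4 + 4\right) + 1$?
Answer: $-198$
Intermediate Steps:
$V{\left(W,s \right)} = 9$ ($V{\left(W,s \right)} = 8 + 1 = 9$)
$r{\left(J \right)} = J^{2}$
$l{\left(Z \right)} = 238 + Z$ ($l{\left(Z \right)} = \left(Z + 9\right) + 229 = \left(9 + Z\right) + 229 = 238 + Z$)
$- l{\left(q{\left(r{\left(6 \right)} \right)} \right)} = - (238 - 40) = \left(-1\right) 198 = -198$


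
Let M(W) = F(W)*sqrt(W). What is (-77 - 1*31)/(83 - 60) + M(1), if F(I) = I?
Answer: -85/23 ≈ -3.6957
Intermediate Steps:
M(W) = W**(3/2) (M(W) = W*sqrt(W) = W**(3/2))
(-77 - 1*31)/(83 - 60) + M(1) = (-77 - 1*31)/(83 - 60) + 1**(3/2) = (-77 - 31)/23 + 1 = (1/23)*(-108) + 1 = -108/23 + 1 = -85/23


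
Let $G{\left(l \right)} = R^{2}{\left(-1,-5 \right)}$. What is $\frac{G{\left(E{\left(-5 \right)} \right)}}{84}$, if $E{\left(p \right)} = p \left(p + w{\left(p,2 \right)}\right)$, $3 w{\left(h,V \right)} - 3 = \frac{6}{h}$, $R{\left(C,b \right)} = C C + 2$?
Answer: $\frac{3}{28} \approx 0.10714$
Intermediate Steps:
$R{\left(C,b \right)} = 2 + C^{2}$ ($R{\left(C,b \right)} = C^{2} + 2 = 2 + C^{2}$)
$w{\left(h,V \right)} = 1 + \frac{2}{h}$ ($w{\left(h,V \right)} = 1 + \frac{6 \frac{1}{h}}{3} = 1 + \frac{2}{h}$)
$E{\left(p \right)} = p \left(p + \frac{2 + p}{p}\right)$
$G{\left(l \right)} = 9$ ($G{\left(l \right)} = \left(2 + \left(-1\right)^{2}\right)^{2} = \left(2 + 1\right)^{2} = 3^{2} = 9$)
$\frac{G{\left(E{\left(-5 \right)} \right)}}{84} = \frac{1}{84} \cdot 9 = \frac{3}{28}$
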